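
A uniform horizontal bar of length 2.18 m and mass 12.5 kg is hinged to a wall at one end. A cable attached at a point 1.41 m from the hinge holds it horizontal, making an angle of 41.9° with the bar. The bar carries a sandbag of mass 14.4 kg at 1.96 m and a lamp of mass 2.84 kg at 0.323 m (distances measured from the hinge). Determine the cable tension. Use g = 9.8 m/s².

Taking torques about the hinge:
Beam weight: 12.5 × 9.8 = 122.5 N down at 1.09 m → arm 1.09 m, τ = 122.5 × 1.09 = 133.5 N·m clockwise.
Sandbag: 14.4 × 9.8 = 141.1 N down at 1.96 m → arm 1.96 m, τ = 141.1 × 1.96 = 276.6 N·m clockwise.
Lamp: 2.84 × 9.8 = 27.83 N down at 0.323 m → arm 0.323 m, τ = 27.83 × 0.323 = 8.989 N·m clockwise.
Total clockwise load moment = 419.1 N·m.
The cable tension T acts at 1.41 m; only its component perpendicular to the bar, T sinθ, produces torque. sin 41.9° = 0.6678.
Balancing moments: T × 1.41 × 0.6678 = 419.1, giving T = 419.1 / 0.9416 = 445 N.

T ≈ 445 N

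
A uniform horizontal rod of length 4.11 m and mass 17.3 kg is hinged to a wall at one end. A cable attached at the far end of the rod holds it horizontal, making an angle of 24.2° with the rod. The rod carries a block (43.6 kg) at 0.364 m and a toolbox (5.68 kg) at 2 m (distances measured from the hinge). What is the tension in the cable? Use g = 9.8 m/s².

Choose the hinge as the axis so the unknown hinge reaction has zero arm there.
Beam weight: 17.3 × 9.8 = 169.5 N down at 2.055 m → arm 2.055 m, τ = 169.5 × 2.055 = 348.3 N·m clockwise.
Block: 43.6 × 9.8 = 427.3 N down at 0.364 m → arm 0.364 m, τ = 427.3 × 0.364 = 155.5 N·m clockwise.
Toolbox: 5.68 × 9.8 = 55.66 N down at 2 m → arm 2 m, τ = 55.66 × 2 = 111.3 N·m clockwise.
Total clockwise load moment = 615.1 N·m.
The cable tension T acts at 4.11 m; only its component perpendicular to the rod, T sinθ, produces torque. sin 24.2° = 0.4099.
Balancing moments: T × 4.11 × 0.4099 = 615.1, giving T = 615.1 / 1.685 = 365 N.

T ≈ 365 N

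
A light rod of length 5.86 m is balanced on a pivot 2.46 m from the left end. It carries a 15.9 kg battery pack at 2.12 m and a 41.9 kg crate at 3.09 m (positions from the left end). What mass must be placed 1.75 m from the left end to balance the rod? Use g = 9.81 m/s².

m ≈ 29.6 kg

Taking torques about the pivot (at 2.46 m from the left end):
Battery pack: 15.9 × 9.81 = 156 N down at 2.12 m → arm 0.34 m, τ = 156 × 0.34 = 53.04 N·m counterclockwise.
Crate: 41.9 × 9.81 = 411 N down at 3.09 m → arm 0.63 m, τ = 411 × 0.63 = 258.9 N·m clockwise.
Net moment of known loads = 205.9 N·m clockwise.
An unknown mass m at 1.75 m has arm 0.71 m; its moment is m·g·0.71 counterclockwise.
Στ = 0 ⇒ m × 9.81 × 0.71 = 205.9 ⇒ m = 205.9 / (9.81 × 0.71) = 29.6 kg.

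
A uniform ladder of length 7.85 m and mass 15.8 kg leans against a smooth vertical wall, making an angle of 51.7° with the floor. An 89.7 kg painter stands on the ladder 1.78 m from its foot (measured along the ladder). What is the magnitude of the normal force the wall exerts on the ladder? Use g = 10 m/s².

Taking torques about the foot of the ladder:
Ladder weight 15.8×10 = 158 N acts at 3.925 m along the ladder; its horizontal arm is 3.925·cos51.7° = 2.433 m → τ = 384.4 N·m clockwise.
Painter: 89.7×10 = 897 N at 1.78 m → arm 1.103 m → τ = 989.4 N·m clockwise.
Wall normal N acts horizontally at the top; its moment arm is the height L sinθ = 7.85·sin51.7° = 6.16 m, counterclockwise.
For rotational equilibrium, N × 6.16 = 1374, so N = 223 N.

N_wall ≈ 223 N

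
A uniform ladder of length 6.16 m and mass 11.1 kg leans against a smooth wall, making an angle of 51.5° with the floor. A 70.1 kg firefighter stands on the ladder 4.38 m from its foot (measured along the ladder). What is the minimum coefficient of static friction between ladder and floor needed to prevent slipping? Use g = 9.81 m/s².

μ_min ≈ 0.543

Choose the foot of the ladder as the axis so the floor normal and friction both act there and drop out.
Ladder weight 11.1×9.81 = 108.9 N acts at 3.08 m along the ladder; its horizontal arm is 3.08·cos51.5° = 1.917 m → τ = 208.8 N·m clockwise.
Firefighter: 70.1×9.81 = 687.7 N at 4.38 m → arm 2.727 m → τ = 1875 N·m clockwise.
Wall normal N acts horizontally at the top; its moment arm is the height L sinθ = 6.16·sin51.5° = 4.821 m, counterclockwise.
For rotational equilibrium, N × 4.821 = 2084, so N = 432.3 N.
ΣFx = 0 ⇒ f = N_wall = 432.3 N. ΣFy = 0 ⇒ N_floor = 796.6 N.
μ_min = f / N_floor = 432.3 / 796.6 = 0.543.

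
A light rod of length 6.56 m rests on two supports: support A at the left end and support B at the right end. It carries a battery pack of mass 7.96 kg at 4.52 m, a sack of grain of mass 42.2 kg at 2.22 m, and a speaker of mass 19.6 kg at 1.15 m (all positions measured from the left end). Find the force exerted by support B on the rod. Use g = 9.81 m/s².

R_B ≈ 228 N

Choose support A as the axis so its reaction then has zero moment arm.
Battery pack: 7.96 × 9.81 = 78.09 N down at 4.52 m → arm 4.52 m, τ = 78.09 × 4.52 = 353 N·m clockwise.
Sack of grain: 42.2 × 9.81 = 414 N down at 2.22 m → arm 2.22 m, τ = 414 × 2.22 = 919.1 N·m clockwise.
Speaker: 19.6 × 9.81 = 192.3 N down at 1.15 m → arm 1.15 m, τ = 192.3 × 1.15 = 221.1 N·m clockwise.
Net load moment about support A = 1493 N·m clockwise.
Reaction R at support B is upward at 6.56 m, arm 6.56 m → moment R × 6.56 counterclockwise.
Balancing moments: R × 6.56 = 1493, giving R = 228 N.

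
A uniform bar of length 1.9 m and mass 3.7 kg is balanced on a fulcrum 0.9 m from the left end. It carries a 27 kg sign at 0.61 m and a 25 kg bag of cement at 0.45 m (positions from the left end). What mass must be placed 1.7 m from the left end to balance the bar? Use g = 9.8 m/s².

m ≈ 23.6 kg

Taking torques about the fulcrum (at 0.9 m from the left end):
Beam weight: 3.7 × 9.8 = 36.26 N down at 0.95 m → arm 0.05 m, τ = 36.26 × 0.05 = 1.813 N·m clockwise.
Sign: 27 × 9.8 = 264.6 N down at 0.61 m → arm 0.29 m, τ = 264.6 × 0.29 = 76.73 N·m counterclockwise.
Bag of cement: 25 × 9.8 = 245 N down at 0.45 m → arm 0.45 m, τ = 245 × 0.45 = 110.2 N·m counterclockwise.
Net moment of known loads = 185.1 N·m counterclockwise.
An unknown mass m at 1.7 m has arm 0.8 m; its moment is m·g·0.8 clockwise.
Setting net torque to zero: m × 9.8 × 0.8 = 185.1 → m = 185.1 / (9.8 × 0.8) = 23.6 kg.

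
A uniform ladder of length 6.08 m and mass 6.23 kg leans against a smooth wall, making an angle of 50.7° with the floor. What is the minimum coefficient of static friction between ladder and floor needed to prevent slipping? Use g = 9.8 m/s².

μ_min ≈ 0.409

Taking torques about the foot of the ladder:
Ladder weight 6.23×9.8 = 61.05 N acts at 3.04 m along the ladder; its horizontal arm is 3.04·cos50.7° = 1.925 m → τ = 117.5 N·m clockwise.
Wall normal N acts horizontally at the top; its moment arm is the height L sinθ = 6.08·sin50.7° = 4.705 m, counterclockwise.
Balancing moments: N × 4.705 = 117.5, giving N = 24.97 N.
ΣFx = 0 ⇒ f = N_wall = 24.97 N. ΣFy = 0 ⇒ N_floor = 61.05 N.
μ_min = f / N_floor = 24.97 / 61.05 = 0.409.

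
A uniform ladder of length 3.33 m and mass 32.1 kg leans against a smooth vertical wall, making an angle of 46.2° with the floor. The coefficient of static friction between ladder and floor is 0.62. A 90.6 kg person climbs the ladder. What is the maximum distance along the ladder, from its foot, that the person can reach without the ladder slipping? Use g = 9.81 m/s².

Choose the foot of the ladder as the axis so the floor normal and friction both act there and drop out.
Ladder weight 32.1×9.81 = 314.9 N acts at 1.665 m along the ladder; its horizontal arm is 1.665·cos46.2° = 1.152 m → τ = 362.8 N·m clockwise.
Person weight 90.6×9.81 = 888.8 N at distance d → arm d·cos46.2° → τ = 888.8·d·0.6921 clockwise.
Wall normal N at the top has arm L sinθ = 2.403 m counterclockwise, so Στ = 0 gives N·2.403 = 362.8 + 615.1·d.
ΣFy = 0 ⇒ N_floor = 1204 N, so the maximum friction is μ_s·N_floor = 0.62×1204 = 746.5 N. ΣFx = 0 ⇒ N_wall = f, so at the slipping point N = 746.5 N.
Substituting: 746.5×2.403 = 362.8 + 615.1·d ⇒ d = (1794 − 362.8) / 615.1 = 2.33 m.

d ≈ 2.33 m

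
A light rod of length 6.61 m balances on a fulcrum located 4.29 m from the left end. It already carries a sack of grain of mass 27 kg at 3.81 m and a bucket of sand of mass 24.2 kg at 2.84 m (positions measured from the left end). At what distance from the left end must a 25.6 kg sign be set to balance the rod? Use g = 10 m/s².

Choose the fulcrum (at 4.29 m from the left end) as the axis so the support reaction has zero arm there.
Sack of grain: 27 × 10 = 270 N down at 3.81 m → arm 0.48 m, τ = 270 × 0.48 = 129.6 N·m counterclockwise.
Bucket of sand: 24.2 × 10 = 242 N down at 2.84 m → arm 1.45 m, τ = 242 × 1.45 = 350.9 N·m counterclockwise.
Net moment of existing loads = 480.5 N·m counterclockwise.
The sign weighs 25.6 × 10 = 256 N and must supply an equal clockwise moment, so its lever arm about the fulcrum is 480.5 / 256 = 1.88 m.
That puts it at 4.29 + 1.88 = 6.17 m from the left end.

x ≈ 6.17 m from the left end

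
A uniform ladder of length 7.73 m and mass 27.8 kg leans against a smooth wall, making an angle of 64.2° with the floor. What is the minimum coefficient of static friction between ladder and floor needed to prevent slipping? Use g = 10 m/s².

Taking torques about the foot of the ladder:
Ladder weight 27.8×10 = 278 N acts at 3.865 m along the ladder; its horizontal arm is 3.865·cos64.2° = 1.682 m → τ = 467.6 N·m clockwise.
Wall normal N acts horizontally at the top; its moment arm is the height L sinθ = 7.73·sin64.2° = 6.959 m, counterclockwise.
Balancing moments: N × 6.959 = 467.6, giving N = 67.19 N.
ΣFx = 0 ⇒ f = N_wall = 67.19 N. ΣFy = 0 ⇒ N_floor = 278 N.
μ_min = f / N_floor = 67.19 / 278 = 0.242.

μ_min ≈ 0.242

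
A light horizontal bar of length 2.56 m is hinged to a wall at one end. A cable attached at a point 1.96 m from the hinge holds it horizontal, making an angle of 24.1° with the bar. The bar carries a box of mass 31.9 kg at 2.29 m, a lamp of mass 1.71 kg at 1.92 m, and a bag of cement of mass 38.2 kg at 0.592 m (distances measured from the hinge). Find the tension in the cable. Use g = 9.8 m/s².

T ≈ 1210 N

Taking torques about the hinge:
Box: 31.9 × 9.8 = 312.6 N down at 2.29 m → arm 2.29 m, τ = 312.6 × 2.29 = 715.9 N·m clockwise.
Lamp: 1.71 × 9.8 = 16.76 N down at 1.92 m → arm 1.92 m, τ = 16.76 × 1.92 = 32.18 N·m clockwise.
Bag of cement: 38.2 × 9.8 = 374.4 N down at 0.592 m → arm 0.592 m, τ = 374.4 × 0.592 = 221.6 N·m clockwise.
Total clockwise load moment = 969.7 N·m.
The cable tension T acts at 1.96 m; only its component perpendicular to the bar, T sinθ, produces torque. sin 24.1° = 0.4083.
Balancing moments: T × 1.96 × 0.4083 = 969.7, giving T = 969.7 / 0.8003 = 1210 N.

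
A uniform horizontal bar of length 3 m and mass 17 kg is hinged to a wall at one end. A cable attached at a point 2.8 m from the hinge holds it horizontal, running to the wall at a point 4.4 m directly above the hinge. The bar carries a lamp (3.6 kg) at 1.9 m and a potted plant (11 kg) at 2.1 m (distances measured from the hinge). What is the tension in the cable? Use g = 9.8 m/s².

Taking torques about the hinge:
Beam weight: 17 × 9.8 = 166.6 N down at 1.5 m → arm 1.5 m, τ = 166.6 × 1.5 = 249.9 N·m clockwise.
Lamp: 3.6 × 9.8 = 35.28 N down at 1.9 m → arm 1.9 m, τ = 35.28 × 1.9 = 67.03 N·m clockwise.
Potted plant: 11 × 9.8 = 107.8 N down at 2.1 m → arm 2.1 m, τ = 107.8 × 2.1 = 226.4 N·m clockwise.
Total clockwise load moment = 543.3 N·m.
The cable tension T acts at 2.8 m; only its component perpendicular to the bar, T sinθ, produces torque. sinθ = h/√(h²+d²) = 4.4/√(4.4²+2.8²) = 0.8437.
Setting net torque to zero: T × 2.8 × 0.8437 = 543.3 → T = 543.3 / 2.362 = 230 N.

T ≈ 230 N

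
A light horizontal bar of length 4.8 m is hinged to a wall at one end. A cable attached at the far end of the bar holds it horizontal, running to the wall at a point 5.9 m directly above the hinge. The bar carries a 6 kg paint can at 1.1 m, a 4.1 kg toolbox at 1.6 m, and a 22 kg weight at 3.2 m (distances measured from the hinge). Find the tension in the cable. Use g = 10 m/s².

Choose the hinge as the axis so the unknown hinge reaction has zero arm there.
Paint can: 6 × 10 = 60 N down at 1.1 m → arm 1.1 m, τ = 60 × 1.1 = 66 N·m clockwise.
Toolbox: 4.1 × 10 = 41 N down at 1.6 m → arm 1.6 m, τ = 41 × 1.6 = 65.6 N·m clockwise.
Weight: 22 × 10 = 220 N down at 3.2 m → arm 3.2 m, τ = 220 × 3.2 = 704 N·m clockwise.
Total clockwise load moment = 835.6 N·m.
The cable tension T acts at 4.8 m; only its component perpendicular to the bar, T sinθ, produces torque. sinθ = h/√(h²+d²) = 5.9/√(5.9²+4.8²) = 0.7757.
For rotational equilibrium, T × 4.8 × 0.7757 = 835.6, so T = 835.6 / 3.723 = 224 N.

T ≈ 224 N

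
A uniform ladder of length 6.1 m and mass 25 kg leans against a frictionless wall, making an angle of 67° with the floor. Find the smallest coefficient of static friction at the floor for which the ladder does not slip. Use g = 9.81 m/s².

Sum moments about the foot of the ladder (the floor normal and friction both act there and drop out).
Ladder weight 25×9.81 = 245.2 N acts at 3.05 m along the ladder; its horizontal arm is 3.05·cos67° = 1.192 m → τ = 292.3 N·m clockwise.
Wall normal N acts horizontally at the top; its moment arm is the height L sinθ = 6.1·sin67° = 5.615 m, counterclockwise.
For rotational equilibrium, N × 5.615 = 292.3, so N = 52.06 N.
ΣFx = 0 ⇒ f = N_wall = 52.06 N. ΣFy = 0 ⇒ N_floor = 245.2 N.
μ_min = f / N_floor = 52.06 / 245.2 = 0.212.

μ_min ≈ 0.212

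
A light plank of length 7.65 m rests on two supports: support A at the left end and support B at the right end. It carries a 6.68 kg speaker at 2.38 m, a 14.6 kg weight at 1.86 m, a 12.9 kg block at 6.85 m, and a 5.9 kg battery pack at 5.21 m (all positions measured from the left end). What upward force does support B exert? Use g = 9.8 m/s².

R_B ≈ 208 N

About support A:
Speaker: 6.68 × 9.8 = 65.46 N down at 2.38 m → arm 2.38 m, τ = 65.46 × 2.38 = 155.8 N·m clockwise.
Weight: 14.6 × 9.8 = 143.1 N down at 1.86 m → arm 1.86 m, τ = 143.1 × 1.86 = 266.2 N·m clockwise.
Block: 12.9 × 9.8 = 126.4 N down at 6.85 m → arm 6.85 m, τ = 126.4 × 6.85 = 865.8 N·m clockwise.
Battery pack: 5.9 × 9.8 = 57.82 N down at 5.21 m → arm 5.21 m, τ = 57.82 × 5.21 = 301.2 N·m clockwise.
Net load moment about support A = 1589 N·m clockwise.
Reaction R at support B is upward at 7.65 m, arm 7.65 m → moment R × 7.65 counterclockwise.
Setting net torque to zero: R × 7.65 = 1589 → R = 208 N.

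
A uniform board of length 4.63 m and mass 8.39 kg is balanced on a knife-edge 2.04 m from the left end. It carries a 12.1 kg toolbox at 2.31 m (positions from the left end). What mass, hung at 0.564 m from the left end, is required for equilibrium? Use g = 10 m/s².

m ≈ 3.78 kg

Taking torques about the knife-edge (at 2.04 m from the left end):
Beam weight: 8.39 × 10 = 83.9 N down at 2.315 m → arm 0.275 m, τ = 83.9 × 0.275 = 23.07 N·m clockwise.
Toolbox: 12.1 × 10 = 121 N down at 2.31 m → arm 0.27 m, τ = 121 × 0.27 = 32.67 N·m clockwise.
Net moment of known loads = 55.74 N·m clockwise.
An unknown mass m at 0.564 m has arm 1.476 m; its moment is m·g·1.476 counterclockwise.
Setting net torque to zero: m × 10 × 1.476 = 55.74 → m = 55.74 / (10 × 1.476) = 3.78 kg.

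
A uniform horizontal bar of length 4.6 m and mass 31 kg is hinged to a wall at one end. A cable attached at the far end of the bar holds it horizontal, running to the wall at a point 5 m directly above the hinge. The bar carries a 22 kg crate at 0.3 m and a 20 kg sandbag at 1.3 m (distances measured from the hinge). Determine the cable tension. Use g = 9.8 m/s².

Choose the hinge as the axis so the unknown hinge reaction has zero arm there.
Beam weight: 31 × 9.8 = 303.8 N down at 2.3 m → arm 2.3 m, τ = 303.8 × 2.3 = 698.7 N·m clockwise.
Crate: 22 × 9.8 = 215.6 N down at 0.3 m → arm 0.3 m, τ = 215.6 × 0.3 = 64.68 N·m clockwise.
Sandbag: 20 × 9.8 = 196 N down at 1.3 m → arm 1.3 m, τ = 196 × 1.3 = 254.8 N·m clockwise.
Total clockwise load moment = 1018 N·m.
The cable tension T acts at 4.6 m; only its component perpendicular to the bar, T sinθ, produces torque. sinθ = h/√(h²+d²) = 5/√(5²+4.6²) = 0.7359.
Στ = 0 ⇒ T × 4.6 × 0.7359 = 1018 ⇒ T = 1018 / 3.385 = 301 N.

T ≈ 301 N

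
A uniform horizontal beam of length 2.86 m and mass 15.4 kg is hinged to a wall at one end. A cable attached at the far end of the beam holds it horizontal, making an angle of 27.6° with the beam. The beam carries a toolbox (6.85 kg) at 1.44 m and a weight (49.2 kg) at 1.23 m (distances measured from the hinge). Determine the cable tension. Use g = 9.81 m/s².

Taking torques about the hinge:
Beam weight: 15.4 × 9.81 = 151.1 N down at 1.43 m → arm 1.43 m, τ = 151.1 × 1.43 = 216.1 N·m clockwise.
Toolbox: 6.85 × 9.81 = 67.2 N down at 1.44 m → arm 1.44 m, τ = 67.2 × 1.44 = 96.77 N·m clockwise.
Weight: 49.2 × 9.81 = 482.7 N down at 1.23 m → arm 1.23 m, τ = 482.7 × 1.23 = 593.7 N·m clockwise.
Total clockwise load moment = 906.6 N·m.
The cable tension T acts at 2.86 m; only its component perpendicular to the beam, T sinθ, produces torque. sin 27.6° = 0.4633.
Στ = 0 ⇒ T × 2.86 × 0.4633 = 906.6 ⇒ T = 906.6 / 1.325 = 684 N.

T ≈ 684 N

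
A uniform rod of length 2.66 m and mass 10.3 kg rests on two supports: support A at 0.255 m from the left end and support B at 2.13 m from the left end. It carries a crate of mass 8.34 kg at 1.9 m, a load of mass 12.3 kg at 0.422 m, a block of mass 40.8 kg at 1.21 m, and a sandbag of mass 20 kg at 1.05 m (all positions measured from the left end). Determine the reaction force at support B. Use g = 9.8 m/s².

R_B ≈ 427 N

Taking torques about support A:
Beam weight: 10.3 × 9.8 = 100.9 N down at 1.33 m → arm 1.075 m, τ = 100.9 × 1.075 = 108.5 N·m clockwise.
Crate: 8.34 × 9.8 = 81.73 N down at 1.9 m → arm 1.645 m, τ = 81.73 × 1.645 = 134.4 N·m clockwise.
Load: 12.3 × 9.8 = 120.5 N down at 0.422 m → arm 0.167 m, τ = 120.5 × 0.167 = 20.12 N·m clockwise.
Block: 40.8 × 9.8 = 399.8 N down at 1.21 m → arm 0.955 m, τ = 399.8 × 0.955 = 381.8 N·m clockwise.
Sandbag: 20 × 9.8 = 196 N down at 1.05 m → arm 0.795 m, τ = 196 × 0.795 = 155.8 N·m clockwise.
Net load moment about support A = 800.6 N·m clockwise.
Reaction R at support B is upward at 2.13 m, arm 1.875 m → moment R × 1.875 counterclockwise.
Setting net torque to zero: R × 1.875 = 800.6 → R = 427 N.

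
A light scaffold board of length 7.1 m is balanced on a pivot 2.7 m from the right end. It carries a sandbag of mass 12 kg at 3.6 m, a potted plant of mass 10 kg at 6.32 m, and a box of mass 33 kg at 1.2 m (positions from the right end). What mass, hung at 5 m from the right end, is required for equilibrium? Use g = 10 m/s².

Taking torques about the pivot (at 2.7 m from the right end):
Sandbag: 12 × 10 = 120 N down at 3.6 m → arm 0.9 m, τ = 120 × 0.9 = 108 N·m counterclockwise.
Potted plant: 10 × 10 = 100 N down at 6.32 m → arm 3.62 m, τ = 100 × 3.62 = 362 N·m counterclockwise.
Box: 33 × 10 = 330 N down at 1.2 m → arm 1.5 m, τ = 330 × 1.5 = 495 N·m clockwise.
Net moment of known loads = 25 N·m clockwise.
An unknown mass m at 5 m has arm 2.3 m; its moment is m·g·2.3 counterclockwise.
Στ = 0 ⇒ m × 10 × 2.3 = 25 ⇒ m = 25 / (10 × 2.3) = 1.09 kg.

m ≈ 1.09 kg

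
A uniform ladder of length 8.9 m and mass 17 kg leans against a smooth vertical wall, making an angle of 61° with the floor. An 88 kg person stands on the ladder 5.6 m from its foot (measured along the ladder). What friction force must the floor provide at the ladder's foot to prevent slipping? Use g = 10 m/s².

f ≈ 354 N

About the foot of the ladder:
Ladder weight 17×10 = 170 N acts at 4.45 m along the ladder; its horizontal arm is 4.45·cos61° = 2.157 m → τ = 366.7 N·m clockwise.
Person: 88×10 = 880 N at 5.6 m → arm 2.715 m → τ = 2389 N·m clockwise.
Wall normal N acts horizontally at the top; its moment arm is the height L sinθ = 8.9·sin61° = 7.784 m, counterclockwise.
For rotational equilibrium, N × 7.784 = 2756, so N = 354 N.
ΣFx = 0: friction at the foot balances the wall's push, so f = N_wall = 354 N.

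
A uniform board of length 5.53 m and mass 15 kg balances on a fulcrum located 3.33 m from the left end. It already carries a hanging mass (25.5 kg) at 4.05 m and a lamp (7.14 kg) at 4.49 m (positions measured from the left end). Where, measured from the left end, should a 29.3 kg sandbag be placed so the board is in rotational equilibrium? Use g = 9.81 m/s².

Taking torques about the fulcrum (at 3.33 m from the left end):
Beam weight: 15 × 9.81 = 147.2 N down at 2.765 m → arm 0.565 m, τ = 147.2 × 0.565 = 83.17 N·m counterclockwise.
Hanging mass: 25.5 × 9.81 = 250.2 N down at 4.05 m → arm 0.72 m, τ = 250.2 × 0.72 = 180.1 N·m clockwise.
Lamp: 7.14 × 9.81 = 70.04 N down at 4.49 m → arm 1.16 m, τ = 70.04 × 1.16 = 81.25 N·m clockwise.
Net moment of existing loads = 178.2 N·m clockwise.
The sandbag weighs 29.3 × 9.81 = 287.4 N and must supply an equal counterclockwise moment, so its lever arm about the fulcrum is 178.2 / 287.4 = 0.62 m.
That puts it at 3.33 − 0.62 = 2.71 m from the left end.

x ≈ 2.71 m from the left end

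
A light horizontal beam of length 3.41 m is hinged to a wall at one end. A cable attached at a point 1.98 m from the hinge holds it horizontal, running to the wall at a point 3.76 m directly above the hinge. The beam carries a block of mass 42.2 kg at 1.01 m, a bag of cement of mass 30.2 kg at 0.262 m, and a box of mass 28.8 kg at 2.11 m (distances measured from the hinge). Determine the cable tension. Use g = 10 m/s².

Taking torques about the hinge:
Block: 42.2 × 10 = 422 N down at 1.01 m → arm 1.01 m, τ = 422 × 1.01 = 426.2 N·m clockwise.
Bag of cement: 30.2 × 10 = 302 N down at 0.262 m → arm 0.262 m, τ = 302 × 0.262 = 79.12 N·m clockwise.
Box: 28.8 × 10 = 288 N down at 2.11 m → arm 2.11 m, τ = 288 × 2.11 = 607.7 N·m clockwise.
Total clockwise load moment = 1113 N·m.
The cable tension T acts at 1.98 m; only its component perpendicular to the beam, T sinθ, produces torque. sinθ = h/√(h²+d²) = 3.76/√(3.76²+1.98²) = 0.8848.
Balancing moments: T × 1.98 × 0.8848 = 1113, giving T = 1113 / 1.752 = 635 N.

T ≈ 635 N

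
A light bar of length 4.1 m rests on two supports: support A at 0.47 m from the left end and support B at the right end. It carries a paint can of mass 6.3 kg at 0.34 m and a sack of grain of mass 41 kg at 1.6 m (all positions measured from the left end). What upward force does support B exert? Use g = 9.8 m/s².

R_B ≈ 123 N

Sum moments about support A (its reaction then has zero moment arm).
Paint can: 6.3 × 9.8 = 61.74 N down at 0.34 m → arm 0.13 m, τ = 61.74 × 0.13 = 8.026 N·m counterclockwise.
Sack of grain: 41 × 9.8 = 401.8 N down at 1.6 m → arm 1.13 m, τ = 401.8 × 1.13 = 454 N·m clockwise.
Net load moment about support A = 446 N·m clockwise.
Reaction R at support B is upward at 4.1 m, arm 3.63 m → moment R × 3.63 counterclockwise.
Balancing moments: R × 3.63 = 446, giving R = 123 N.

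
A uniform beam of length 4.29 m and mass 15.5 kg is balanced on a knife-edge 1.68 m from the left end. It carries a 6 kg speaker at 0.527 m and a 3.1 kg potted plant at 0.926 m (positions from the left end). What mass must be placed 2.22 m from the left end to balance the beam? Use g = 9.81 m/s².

Choose the knife-edge (at 1.68 m from the left end) as the axis so the support reaction has zero arm there.
Beam weight: 15.5 × 9.81 = 152.1 N down at 2.145 m → arm 0.465 m, τ = 152.1 × 0.465 = 70.73 N·m clockwise.
Speaker: 6 × 9.81 = 58.86 N down at 0.527 m → arm 1.153 m, τ = 58.86 × 1.153 = 67.87 N·m counterclockwise.
Potted plant: 3.1 × 9.81 = 30.41 N down at 0.926 m → arm 0.754 m, τ = 30.41 × 0.754 = 22.93 N·m counterclockwise.
Net moment of known loads = 20.07 N·m counterclockwise.
An unknown mass m at 2.22 m has arm 0.54 m; its moment is m·g·0.54 clockwise.
Balancing moments: m × 9.81 × 0.54 = 20.07, giving m = 20.07 / (9.81 × 0.54) = 3.79 kg.

m ≈ 3.79 kg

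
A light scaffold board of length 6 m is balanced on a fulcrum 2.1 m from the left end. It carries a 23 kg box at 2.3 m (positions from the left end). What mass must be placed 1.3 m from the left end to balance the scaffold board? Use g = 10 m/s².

m ≈ 5.75 kg

Sum moments about the fulcrum (at 2.1 m from the left end) (the support reaction has zero arm there).
Box: 23 × 10 = 230 N down at 2.3 m → arm 0.2 m, τ = 230 × 0.2 = 46 N·m clockwise.
Net moment of known loads = 46 N·m clockwise.
An unknown mass m at 1.3 m has arm 0.8 m; its moment is m·g·0.8 counterclockwise.
Balancing moments: m × 10 × 0.8 = 46, giving m = 46 / (10 × 0.8) = 5.75 kg.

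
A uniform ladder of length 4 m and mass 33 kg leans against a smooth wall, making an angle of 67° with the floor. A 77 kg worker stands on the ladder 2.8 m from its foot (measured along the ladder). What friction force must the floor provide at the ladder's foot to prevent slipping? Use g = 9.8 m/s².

f ≈ 293 N

Choose the foot of the ladder as the axis so the floor normal and friction both act there and drop out.
Ladder weight 33×9.8 = 323.4 N acts at 2 m along the ladder; its horizontal arm is 2·cos67° = 0.7815 m → τ = 252.7 N·m clockwise.
Worker: 77×9.8 = 754.6 N at 2.8 m → arm 1.094 m → τ = 825.5 N·m clockwise.
Wall normal N acts horizontally at the top; its moment arm is the height L sinθ = 4·sin67° = 3.682 m, counterclockwise.
Setting net torque to zero: N × 3.682 = 1078 → N = 293 N.
ΣFx = 0: friction at the foot balances the wall's push, so f = N_wall = 293 N.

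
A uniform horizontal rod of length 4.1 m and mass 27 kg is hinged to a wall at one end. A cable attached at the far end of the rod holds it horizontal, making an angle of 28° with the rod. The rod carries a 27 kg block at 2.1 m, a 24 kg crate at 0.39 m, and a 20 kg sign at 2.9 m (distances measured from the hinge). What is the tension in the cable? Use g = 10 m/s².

T ≈ 932 N

Taking torques about the hinge:
Beam weight: 27 × 10 = 270 N down at 2.05 m → arm 2.05 m, τ = 270 × 2.05 = 553.5 N·m clockwise.
Block: 27 × 10 = 270 N down at 2.1 m → arm 2.1 m, τ = 270 × 2.1 = 567 N·m clockwise.
Crate: 24 × 10 = 240 N down at 0.39 m → arm 0.39 m, τ = 240 × 0.39 = 93.6 N·m clockwise.
Sign: 20 × 10 = 200 N down at 2.9 m → arm 2.9 m, τ = 200 × 2.9 = 580 N·m clockwise.
Total clockwise load moment = 1794 N·m.
The cable tension T acts at 4.1 m; only its component perpendicular to the rod, T sinθ, produces torque. sin 28° = 0.4695.
Setting net torque to zero: T × 4.1 × 0.4695 = 1794 → T = 1794 / 1.925 = 932 N.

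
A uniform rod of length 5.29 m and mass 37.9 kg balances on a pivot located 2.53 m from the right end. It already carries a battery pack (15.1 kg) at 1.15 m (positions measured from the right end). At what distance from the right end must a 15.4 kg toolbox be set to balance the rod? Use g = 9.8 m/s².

Take moments about the pivot (at 2.53 m from the right end).
Beam weight: 37.9 × 9.8 = 371.4 N down at 2.645 m → arm 0.115 m, τ = 371.4 × 0.115 = 42.71 N·m counterclockwise.
Battery pack: 15.1 × 9.8 = 148 N down at 1.15 m → arm 1.38 m, τ = 148 × 1.38 = 204.2 N·m clockwise.
Net moment of existing loads = 161.5 N·m clockwise.
The toolbox weighs 15.4 × 9.8 = 150.9 N and must supply an equal counterclockwise moment, so its lever arm about the pivot is 161.5 / 150.9 = 1.07 m.
That puts it at 2.53 + 1.07 = 3.6 m from the right end.

x ≈ 3.6 m from the right end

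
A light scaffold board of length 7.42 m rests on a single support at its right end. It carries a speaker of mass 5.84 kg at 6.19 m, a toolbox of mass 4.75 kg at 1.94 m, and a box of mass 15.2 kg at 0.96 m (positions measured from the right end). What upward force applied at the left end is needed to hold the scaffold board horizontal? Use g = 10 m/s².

Choose the right end as the axis so the unknown pivot reaction has zero arm there.
Speaker: 5.84 × 10 = 58.4 N down at 6.19 m → arm 6.19 m, τ = 58.4 × 6.19 = 361.5 N·m counterclockwise.
Toolbox: 4.75 × 10 = 47.5 N down at 1.94 m → arm 1.94 m, τ = 47.5 × 1.94 = 92.15 N·m counterclockwise.
Box: 15.2 × 10 = 152 N down at 0.96 m → arm 0.96 m, τ = 152 × 0.96 = 145.9 N·m counterclockwise.
Net moment of the loads = 599.5 N·m counterclockwise.
The upward force F acts at the left end, arm 7.42 m, giving F × 7.42 clockwise.
Στ = 0 ⇒ F × 7.42 = 599.5 ⇒ F = 599.5 / 7.42 = 80.8 N.

F ≈ 80.8 N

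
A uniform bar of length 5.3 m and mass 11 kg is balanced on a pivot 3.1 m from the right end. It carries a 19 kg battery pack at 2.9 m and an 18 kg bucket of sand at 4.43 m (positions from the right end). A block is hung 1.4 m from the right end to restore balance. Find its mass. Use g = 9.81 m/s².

About the pivot (at 3.1 m from the right end):
Beam weight: 11 × 9.81 = 107.9 N down at 2.65 m → arm 0.45 m, τ = 107.9 × 0.45 = 48.56 N·m clockwise.
Battery pack: 19 × 9.81 = 186.4 N down at 2.9 m → arm 0.2 m, τ = 186.4 × 0.2 = 37.28 N·m clockwise.
Bucket of sand: 18 × 9.81 = 176.6 N down at 4.43 m → arm 1.33 m, τ = 176.6 × 1.33 = 234.9 N·m counterclockwise.
Net moment of known loads = 149.1 N·m counterclockwise.
An unknown mass m at 1.4 m has arm 1.7 m; its moment is m·g·1.7 clockwise.
Στ = 0 ⇒ m × 9.81 × 1.7 = 149.1 ⇒ m = 149.1 / (9.81 × 1.7) = 8.94 kg.

m ≈ 8.94 kg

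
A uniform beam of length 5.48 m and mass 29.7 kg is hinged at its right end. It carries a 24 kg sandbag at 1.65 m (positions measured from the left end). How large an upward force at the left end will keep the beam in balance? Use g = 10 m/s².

Taking torques about the right end:
Beam weight: 29.7 × 10 = 297 N down at 2.74 m → arm 2.74 m, τ = 297 × 2.74 = 813.8 N·m counterclockwise.
Sandbag: 24 × 10 = 240 N down at 1.65 m → arm 3.83 m, τ = 240 × 3.83 = 919.2 N·m counterclockwise.
Net moment of the loads = 1733 N·m counterclockwise.
The upward force F acts at the left end, arm 5.48 m, giving F × 5.48 clockwise.
For rotational equilibrium, F × 5.48 = 1733, so F = 1733 / 5.48 = 316 N.

F ≈ 316 N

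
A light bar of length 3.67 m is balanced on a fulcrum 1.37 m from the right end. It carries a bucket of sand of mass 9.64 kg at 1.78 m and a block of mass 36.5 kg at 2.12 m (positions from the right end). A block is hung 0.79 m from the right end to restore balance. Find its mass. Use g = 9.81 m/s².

Taking torques about the fulcrum (at 1.37 m from the right end):
Bucket of sand: 9.64 × 9.81 = 94.57 N down at 1.78 m → arm 0.41 m, τ = 94.57 × 0.41 = 38.77 N·m counterclockwise.
Block: 36.5 × 9.81 = 358.1 N down at 2.12 m → arm 0.75 m, τ = 358.1 × 0.75 = 268.6 N·m counterclockwise.
Net moment of known loads = 307.4 N·m counterclockwise.
An unknown mass m at 0.79 m has arm 0.58 m; its moment is m·g·0.58 clockwise.
Setting net torque to zero: m × 9.81 × 0.58 = 307.4 → m = 307.4 / (9.81 × 0.58) = 54 kg.

m ≈ 54 kg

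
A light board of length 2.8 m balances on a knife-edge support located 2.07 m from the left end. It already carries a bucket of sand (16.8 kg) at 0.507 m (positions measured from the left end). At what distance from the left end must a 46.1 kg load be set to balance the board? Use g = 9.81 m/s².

Taking torques about the knife-edge support (at 2.07 m from the left end):
Bucket of sand: 16.8 × 9.81 = 164.8 N down at 0.507 m → arm 1.563 m, τ = 164.8 × 1.563 = 257.6 N·m counterclockwise.
Net moment of existing loads = 257.6 N·m counterclockwise.
The load weighs 46.1 × 9.81 = 452.2 N and must supply an equal clockwise moment, so its lever arm about the knife-edge support is 257.6 / 452.2 = 0.57 m.
That puts it at 2.07 + 0.57 = 2.64 m from the left end.

x ≈ 2.64 m from the left end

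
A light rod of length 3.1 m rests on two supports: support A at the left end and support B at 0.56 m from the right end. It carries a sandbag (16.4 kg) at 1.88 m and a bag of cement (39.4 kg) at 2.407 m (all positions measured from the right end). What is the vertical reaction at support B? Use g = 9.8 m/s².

Take moments about support A.
Sandbag: 16.4 × 9.8 = 160.7 N down at 1.88 m → arm 1.22 m, τ = 160.7 × 1.22 = 196.1 N·m clockwise.
Bag of cement: 39.4 × 9.8 = 386.1 N down at 2.407 m → arm 0.693 m, τ = 386.1 × 0.693 = 267.6 N·m clockwise.
Net load moment about support A = 463.7 N·m clockwise.
Reaction R at support B is upward at 0.56 m, arm 2.54 m → moment R × 2.54 counterclockwise.
Στ = 0 ⇒ R × 2.54 = 463.7 ⇒ R = 183 N.

R_B ≈ 183 N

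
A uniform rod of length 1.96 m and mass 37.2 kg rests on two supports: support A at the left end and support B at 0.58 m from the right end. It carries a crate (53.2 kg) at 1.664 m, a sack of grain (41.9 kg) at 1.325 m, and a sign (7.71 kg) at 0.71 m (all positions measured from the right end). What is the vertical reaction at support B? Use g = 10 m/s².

R_B ≈ 641 N

Take moments about support A.
Beam weight: 37.2 × 10 = 372 N down at 0.98 m → arm 0.98 m, τ = 372 × 0.98 = 364.6 N·m clockwise.
Crate: 53.2 × 10 = 532 N down at 1.664 m → arm 0.296 m, τ = 532 × 0.296 = 157.5 N·m clockwise.
Sack of grain: 41.9 × 10 = 419 N down at 1.325 m → arm 0.635 m, τ = 419 × 0.635 = 266.1 N·m clockwise.
Sign: 7.71 × 10 = 77.1 N down at 0.71 m → arm 1.25 m, τ = 77.1 × 1.25 = 96.38 N·m clockwise.
Net load moment about support A = 884.6 N·m clockwise.
Reaction R at support B is upward at 0.58 m, arm 1.38 m → moment R × 1.38 counterclockwise.
For rotational equilibrium, R × 1.38 = 884.6, so R = 641 N.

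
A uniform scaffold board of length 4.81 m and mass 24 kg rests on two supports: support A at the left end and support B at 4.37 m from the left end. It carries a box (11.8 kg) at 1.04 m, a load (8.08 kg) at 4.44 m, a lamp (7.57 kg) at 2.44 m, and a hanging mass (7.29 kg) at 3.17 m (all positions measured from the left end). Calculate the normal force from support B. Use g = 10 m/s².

Sum moments about support A (its reaction then has zero moment arm).
Beam weight: 24 × 10 = 240 N down at 2.405 m → arm 2.405 m, τ = 240 × 2.405 = 577.2 N·m clockwise.
Box: 11.8 × 10 = 118 N down at 1.04 m → arm 1.04 m, τ = 118 × 1.04 = 122.7 N·m clockwise.
Load: 8.08 × 10 = 80.8 N down at 4.44 m → arm 4.44 m, τ = 80.8 × 4.44 = 358.8 N·m clockwise.
Lamp: 7.57 × 10 = 75.7 N down at 2.44 m → arm 2.44 m, τ = 75.7 × 2.44 = 184.7 N·m clockwise.
Hanging mass: 7.29 × 10 = 72.9 N down at 3.17 m → arm 3.17 m, τ = 72.9 × 3.17 = 231.1 N·m clockwise.
Net load moment about support A = 1474 N·m clockwise.
Reaction R at support B is upward at 4.37 m, arm 4.37 m → moment R × 4.37 counterclockwise.
For rotational equilibrium, R × 4.37 = 1474, so R = 337 N.

R_B ≈ 337 N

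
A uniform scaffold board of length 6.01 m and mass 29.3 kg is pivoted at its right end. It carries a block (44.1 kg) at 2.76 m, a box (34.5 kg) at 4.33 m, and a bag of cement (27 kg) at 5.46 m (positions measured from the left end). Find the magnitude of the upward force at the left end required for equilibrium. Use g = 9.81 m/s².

F ≈ 497 N

Sum moments about the right end (the unknown pivot reaction has zero arm there).
Beam weight: 29.3 × 9.81 = 287.4 N down at 3.005 m → arm 3.005 m, τ = 287.4 × 3.005 = 863.6 N·m counterclockwise.
Block: 44.1 × 9.81 = 432.6 N down at 2.76 m → arm 3.25 m, τ = 432.6 × 3.25 = 1406 N·m counterclockwise.
Box: 34.5 × 9.81 = 338.4 N down at 4.33 m → arm 1.68 m, τ = 338.4 × 1.68 = 568.5 N·m counterclockwise.
Bag of cement: 27 × 9.81 = 264.9 N down at 5.46 m → arm 0.55 m, τ = 264.9 × 0.55 = 145.7 N·m counterclockwise.
Net moment of the loads = 2984 N·m counterclockwise.
The upward force F acts at the left end, arm 6.01 m, giving F × 6.01 clockwise.
Balancing moments: F × 6.01 = 2984, giving F = 2984 / 6.01 = 497 N.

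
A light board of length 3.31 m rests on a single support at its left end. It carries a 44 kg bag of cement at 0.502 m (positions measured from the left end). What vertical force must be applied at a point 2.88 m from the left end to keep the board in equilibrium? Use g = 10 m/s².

Taking torques about the left end:
Bag of cement: 44 × 10 = 440 N down at 0.502 m → arm 0.502 m, τ = 440 × 0.502 = 220.9 N·m clockwise.
Net moment of the loads = 220.9 N·m clockwise.
The upward force F acts at a point 2.88 m from the left end, arm 2.88 m, giving F × 2.88 counterclockwise.
Setting net torque to zero: F × 2.88 = 220.9 → F = 220.9 / 2.88 = 76.7 N.

F ≈ 76.7 N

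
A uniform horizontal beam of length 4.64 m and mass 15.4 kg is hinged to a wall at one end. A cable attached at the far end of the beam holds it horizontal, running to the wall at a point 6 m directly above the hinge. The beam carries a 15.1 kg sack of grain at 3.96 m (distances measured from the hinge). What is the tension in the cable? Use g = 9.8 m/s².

Taking torques about the hinge:
Beam weight: 15.4 × 9.8 = 150.9 N down at 2.32 m → arm 2.32 m, τ = 150.9 × 2.32 = 350.1 N·m clockwise.
Sack of grain: 15.1 × 9.8 = 148 N down at 3.96 m → arm 3.96 m, τ = 148 × 3.96 = 586.1 N·m clockwise.
Total clockwise load moment = 936.2 N·m.
The cable tension T acts at 4.64 m; only its component perpendicular to the beam, T sinθ, produces torque. sinθ = h/√(h²+d²) = 6/√(6²+4.64²) = 0.7911.
Balancing moments: T × 4.64 × 0.7911 = 936.2, giving T = 936.2 / 3.671 = 255 N.

T ≈ 255 N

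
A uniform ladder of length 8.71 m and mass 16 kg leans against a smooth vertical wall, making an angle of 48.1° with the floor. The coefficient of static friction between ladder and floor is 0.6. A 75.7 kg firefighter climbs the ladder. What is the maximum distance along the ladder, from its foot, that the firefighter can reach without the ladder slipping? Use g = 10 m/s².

d ≈ 6.14 m

Take moments about the foot of the ladder.
Ladder weight 16×10 = 160 N acts at 4.355 m along the ladder; its horizontal arm is 4.355·cos48.1° = 2.908 m → τ = 465.3 N·m clockwise.
Firefighter weight 75.7×10 = 757 N at distance d → arm d·cos48.1° → τ = 757·d·0.6678 clockwise.
Wall normal N at the top has arm L sinθ = 6.483 m counterclockwise, so Στ = 0 gives N·6.483 = 465.3 + 505.5·d.
ΣFy = 0 ⇒ N_floor = 917 N, so the maximum friction is μ_s·N_floor = 0.6×917 = 550.2 N. ΣFx = 0 ⇒ N_wall = f, so at the slipping point N = 550.2 N.
Substituting: 550.2×6.483 = 465.3 + 505.5·d ⇒ d = (3567 − 465.3) / 505.5 = 6.14 m.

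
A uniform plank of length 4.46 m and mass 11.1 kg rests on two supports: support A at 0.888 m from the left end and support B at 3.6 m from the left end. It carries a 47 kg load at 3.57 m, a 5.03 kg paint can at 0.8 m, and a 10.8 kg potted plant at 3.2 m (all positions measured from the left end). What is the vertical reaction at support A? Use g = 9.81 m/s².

Choose support B as the axis so its reaction then has zero moment arm.
Beam weight: 11.1 × 9.81 = 108.9 N down at 2.23 m → arm 1.37 m, τ = 108.9 × 1.37 = 149.2 N·m counterclockwise.
Load: 47 × 9.81 = 461.1 N down at 3.57 m → arm 0.03 m, τ = 461.1 × 0.03 = 13.83 N·m counterclockwise.
Paint can: 5.03 × 9.81 = 49.34 N down at 0.8 m → arm 2.8 m, τ = 49.34 × 2.8 = 138.2 N·m counterclockwise.
Potted plant: 10.8 × 9.81 = 105.9 N down at 3.2 m → arm 0.4 m, τ = 105.9 × 0.4 = 42.36 N·m counterclockwise.
Net load moment about support B = 343.6 N·m counterclockwise.
Reaction R at support A is upward at 0.888 m, arm 2.712 m → moment R × 2.712 clockwise.
For rotational equilibrium, R × 2.712 = 343.6, so R = 127 N.

R_A ≈ 127 N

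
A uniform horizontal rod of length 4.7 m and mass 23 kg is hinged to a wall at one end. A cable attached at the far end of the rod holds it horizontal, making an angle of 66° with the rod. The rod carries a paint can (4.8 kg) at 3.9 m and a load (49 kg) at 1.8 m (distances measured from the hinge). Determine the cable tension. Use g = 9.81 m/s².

T ≈ 368 N

About the hinge:
Beam weight: 23 × 9.81 = 225.6 N down at 2.35 m → arm 2.35 m, τ = 225.6 × 2.35 = 530.2 N·m clockwise.
Paint can: 4.8 × 9.81 = 47.09 N down at 3.9 m → arm 3.9 m, τ = 47.09 × 3.9 = 183.7 N·m clockwise.
Load: 49 × 9.81 = 480.7 N down at 1.8 m → arm 1.8 m, τ = 480.7 × 1.8 = 865.3 N·m clockwise.
Total clockwise load moment = 1579 N·m.
The cable tension T acts at 4.7 m; only its component perpendicular to the rod, T sinθ, produces torque. sin 66° = 0.9135.
Setting net torque to zero: T × 4.7 × 0.9135 = 1579 → T = 1579 / 4.293 = 368 N.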